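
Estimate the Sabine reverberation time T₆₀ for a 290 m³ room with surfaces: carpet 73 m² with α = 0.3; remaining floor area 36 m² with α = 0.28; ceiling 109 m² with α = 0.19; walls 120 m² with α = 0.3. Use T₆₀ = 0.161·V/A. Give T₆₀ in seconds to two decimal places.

0.53 s

Total absorption A = 73·0.3 + 36·0.28 + 109·0.19 + 120·0.3 = 88.69 m² sabins.
T₆₀ = 0.161 × 290 / 88.69 = 0.526 s.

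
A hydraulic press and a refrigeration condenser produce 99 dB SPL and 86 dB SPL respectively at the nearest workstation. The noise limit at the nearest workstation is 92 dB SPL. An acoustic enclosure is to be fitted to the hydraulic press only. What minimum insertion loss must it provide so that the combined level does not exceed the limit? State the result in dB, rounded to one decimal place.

The untreated sources together contribute 10^(86/10) = 3.981e+08, i.e. 86.00 dB SPL.
To meet 92 dB SPL overall, the treated hydraulic press may contribute at most 10^(92/10) − 3.981e+08 = 1.187e+09, i.e. 90.74 dB SPL.
So the hydraulic press must be reduced from 99 to 90.74 dB SPL: IL = 8.26 dB.

8.3 dB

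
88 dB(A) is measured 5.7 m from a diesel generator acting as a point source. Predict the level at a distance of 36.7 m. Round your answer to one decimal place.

71.8 dB(A)

For a point source, L₂ = L₁ − 20·log₁₀(r₂/r₁).
L₂ = 88 − 20·log₁₀(36.7/5.7) = 88 − 16.176 = 71.82 dB(A).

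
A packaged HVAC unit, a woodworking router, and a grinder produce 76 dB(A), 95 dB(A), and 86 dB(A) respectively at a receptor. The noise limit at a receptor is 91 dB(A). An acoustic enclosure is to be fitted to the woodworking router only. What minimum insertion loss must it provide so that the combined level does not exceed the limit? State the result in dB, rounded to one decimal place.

The untreated sources together contribute 10^(76/10) + 10^(86/10) = 4.379e+08, i.e. 86.41 dB(A).
To meet 91 dB(A) overall, the treated woodworking router may contribute at most 10^(91/10) − 4.379e+08 = 8.210e+08, i.e. 89.14 dB(A).
So the woodworking router must be reduced from 95 to 89.14 dB(A): IL = 5.86 dB.

5.9 dB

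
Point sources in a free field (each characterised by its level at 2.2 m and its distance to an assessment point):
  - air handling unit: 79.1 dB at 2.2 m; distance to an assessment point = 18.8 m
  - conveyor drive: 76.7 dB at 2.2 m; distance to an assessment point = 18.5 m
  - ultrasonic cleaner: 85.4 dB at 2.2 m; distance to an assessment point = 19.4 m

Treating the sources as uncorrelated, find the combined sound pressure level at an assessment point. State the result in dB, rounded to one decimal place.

67.9 dB

Propagate each source to the receiver with L = L_ref − 20·log₁₀(r/r_ref), then add intensities.
air handling unit: 79.1 − 20·log₁₀(18.8/2.2) = 79.1 − 18.63 = 60.47 dB.
conveyor drive: 76.7 − 20·log₁₀(18.5/2.2) = 76.7 − 18.49 = 58.21 dB.
ultrasonic cleaner: 85.4 − 20·log₁₀(19.4/2.2) = 85.4 − 18.91 = 66.49 dB.
Σ 10^(L/10) = 6.234e+06 → L_total = 10·log₁₀(6.234e+06) = 67.95 dB.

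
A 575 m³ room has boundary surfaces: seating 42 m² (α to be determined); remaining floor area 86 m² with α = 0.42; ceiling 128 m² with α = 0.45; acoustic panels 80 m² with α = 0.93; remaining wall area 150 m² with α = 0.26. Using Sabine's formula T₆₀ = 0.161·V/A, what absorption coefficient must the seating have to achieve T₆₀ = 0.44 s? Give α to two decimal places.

0.08

Required total absorption A = 0.161·575/0.44 = 210.40 m².
Absorption from the other surfaces = 86·0.42 + 128·0.45 + 80·0.93 + 150·0.26 = 207.12 m², so the seating must supply 3.28 m² over 42 m².
α = 3.28/42 = 0.078.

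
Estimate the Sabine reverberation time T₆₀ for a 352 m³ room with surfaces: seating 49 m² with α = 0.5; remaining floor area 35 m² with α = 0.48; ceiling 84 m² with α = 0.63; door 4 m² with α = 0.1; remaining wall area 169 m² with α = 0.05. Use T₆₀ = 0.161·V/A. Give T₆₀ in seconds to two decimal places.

0.55 s

A = Σ Sᵢαᵢ = 49·0.5 + 35·0.48 + 84·0.63 + 4·0.1 + 169·0.05 = 103.07 m².
T₆₀ = 0.161·V/A = 0.161·352/103.07 = 0.550 s.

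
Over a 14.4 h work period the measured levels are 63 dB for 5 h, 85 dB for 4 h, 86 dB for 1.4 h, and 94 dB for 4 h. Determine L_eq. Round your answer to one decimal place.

89.2 dB

Weight each interval's intensity by its duration and average over T = 14.4 h:
Σ tᵢ·10^(Lᵢ/10) = 5·10^(63/10) + 4·10^(85/10) + 1.4·10^(86/10) + 4·10^(94/10) = 1.188e+10.
L_eq = 10·log₁₀(1.188e+10/14.4) = 89.16 dB.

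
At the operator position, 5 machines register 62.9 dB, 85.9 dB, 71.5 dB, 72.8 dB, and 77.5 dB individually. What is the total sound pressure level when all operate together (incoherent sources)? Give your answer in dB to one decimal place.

86.8 dB

For uncorrelated sources the intensities add, so convert each level to linear form, sum, and take 10·log₁₀ of the total.
Σ 10^(L/10) = 10^(62.9/10) + 10^(85.9/10) + 10^(71.5/10) + 10^(72.8/10) + 10^(77.5/10) = 4.804e+08.
L_total = 10·log₁₀(4.804e+08) = 86.82 dB.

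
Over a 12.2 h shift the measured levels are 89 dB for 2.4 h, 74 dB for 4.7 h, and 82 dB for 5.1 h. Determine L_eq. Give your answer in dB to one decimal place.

83.7 dB

The energy average is taken in the linear domain: L_eq = 10·log₁₀[(Σ tᵢ·10^(Lᵢ/10))/T], T = 12.2 h.
Σ tᵢ·10^(Lᵢ/10) = 2.4·10^(89/10) + 4.7·10^(74/10) + 5.1·10^(82/10) = 2.833e+09.
L_eq = 10·log₁₀(2.833e+09/12.2) = 83.66 dB.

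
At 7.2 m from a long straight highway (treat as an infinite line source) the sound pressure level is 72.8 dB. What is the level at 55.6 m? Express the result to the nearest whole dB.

Line-source attenuation: ΔL = 10·log₁₀(r₂/r₁) = 10·log₁₀(55.6/7.2) = 8.877 dB.
L₂ = 72.8 − 10·log₁₀(55.6/7.2) = 72.8 − 8.877 = 63.92 dB.

64 dB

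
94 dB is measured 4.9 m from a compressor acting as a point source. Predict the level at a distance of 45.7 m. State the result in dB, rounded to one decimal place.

Point-source attenuation: ΔL = 20·log₁₀(r₂/r₁) = 20·log₁₀(45.7/4.9) = 19.394 dB.
L₂ = 94 − 20·log₁₀(45.7/4.9) = 94 − 19.394 = 74.61 dB.

74.6 dB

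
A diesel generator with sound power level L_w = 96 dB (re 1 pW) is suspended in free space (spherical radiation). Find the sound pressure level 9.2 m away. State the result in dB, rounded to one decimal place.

The power spreads over a sphere of area 4π·r², so L_p = L_w − 10·log₁₀(4π·r²).
4π·r² = 1064 m², 10·log₁₀ of that is 30.268 dB.
L_p = 96 − 30.268 = 65.73 dB.

65.7 dB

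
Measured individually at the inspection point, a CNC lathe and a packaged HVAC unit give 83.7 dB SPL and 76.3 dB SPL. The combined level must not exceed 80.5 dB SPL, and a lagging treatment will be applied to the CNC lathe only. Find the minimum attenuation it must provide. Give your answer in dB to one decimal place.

5.3 dB

The untreated sources together contribute 10^(76.3/10) = 4.266e+07, i.e. 76.30 dB SPL.
The limit corresponds to 10^(80.5/10) = 1.122e+08; subtracting the fixed part leaves 6.954e+07 for the CNC lathe, i.e. 78.42 dB SPL.
So the CNC lathe must be reduced from 83.7 to 78.42 dB SPL: IL = 5.28 dB.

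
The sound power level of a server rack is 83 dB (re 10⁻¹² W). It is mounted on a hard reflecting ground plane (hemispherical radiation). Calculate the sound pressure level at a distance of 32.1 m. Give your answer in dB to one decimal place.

44.9 dB

Free-field hemispherical radiation: L_p = L_w − 10·log₁₀(2π·r²), r = 32.1 m.
2π·r² = 6474 m², 10·log₁₀ of that is 38.112 dB.
L_p = 83 − 38.112 = 44.89 dB.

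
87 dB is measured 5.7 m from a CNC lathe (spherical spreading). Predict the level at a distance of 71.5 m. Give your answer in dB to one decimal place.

Point-source attenuation: ΔL = 20·log₁₀(r₂/r₁) = 20·log₁₀(71.5/5.7) = 21.969 dB.
L₂ = 87 − 20·log₁₀(71.5/5.7) = 87 − 21.969 = 65.03 dB.

65.0 dB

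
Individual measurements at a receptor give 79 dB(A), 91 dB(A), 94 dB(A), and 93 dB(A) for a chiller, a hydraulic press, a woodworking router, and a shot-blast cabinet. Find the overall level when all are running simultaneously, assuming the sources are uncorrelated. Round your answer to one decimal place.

Incoherent sources combine by intensity addition: L_total = 10·log₁₀(Σ 10^(L_i/10)).
Σ 10^(L/10) = 10^(79/10) + 10^(91/10) + 10^(94/10) + 10^(93/10) = 5.846e+09.
L_total = 10·log₁₀(5.846e+09) = 97.67 dB(A).

97.7 dB(A)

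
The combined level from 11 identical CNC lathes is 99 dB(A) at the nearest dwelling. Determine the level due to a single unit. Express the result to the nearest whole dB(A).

89 dB(A)

Dividing the total intensity by 11 lowers the level by 10·log₁₀ 11 = 10.414 dB: L₁ = 99 − 10.414.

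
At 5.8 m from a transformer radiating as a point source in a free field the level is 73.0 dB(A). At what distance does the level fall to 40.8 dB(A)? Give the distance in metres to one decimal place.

For a point source L₁ − L₂ = 20·log₁₀(r₂/r₁), so r₂ = r₁·10^((L₁−L₂)/20).
r₂ = 5.8·10^((73.0−40.8)/20) = 5.8·10^(32.2/20) = 236.28 m.

236.3 m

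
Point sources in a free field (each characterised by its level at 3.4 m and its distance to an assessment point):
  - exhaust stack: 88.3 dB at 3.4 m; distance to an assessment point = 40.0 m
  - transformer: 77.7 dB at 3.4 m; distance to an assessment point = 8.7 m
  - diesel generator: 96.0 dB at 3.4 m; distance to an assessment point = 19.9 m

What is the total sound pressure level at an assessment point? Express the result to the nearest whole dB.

81 dB

Apply inverse-square spreading to bring every level to the receiver, then sum 10^(L/10).
exhaust stack: 88.3 − 20·log₁₀(40.0/3.4) = 88.3 − 21.41 = 66.89 dB.
transformer: 77.7 − 20·log₁₀(8.7/3.4) = 77.7 − 8.16 = 69.54 dB.
diesel generator: 96.0 − 20·log₁₀(19.9/3.4) = 96.0 − 15.35 = 80.65 dB.
Σ 10^(L/10) = 1.301e+08 → L_total = 10·log₁₀(1.301e+08) = 81.14 dB.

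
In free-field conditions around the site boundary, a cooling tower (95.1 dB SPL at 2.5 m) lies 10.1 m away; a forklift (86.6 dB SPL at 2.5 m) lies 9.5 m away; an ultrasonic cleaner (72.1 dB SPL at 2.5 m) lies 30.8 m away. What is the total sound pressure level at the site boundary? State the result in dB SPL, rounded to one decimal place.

Apply inverse-square spreading to bring every level to the receiver, then sum 10^(L/10).
cooling tower: 95.1 − 20·log₁₀(10.1/2.5) = 95.1 − 12.13 = 82.97 dB SPL.
forklift: 86.6 − 20·log₁₀(9.5/2.5) = 86.6 − 11.60 = 75.00 dB SPL.
ultrasonic cleaner: 72.1 − 20·log₁₀(30.8/2.5) = 72.1 − 21.81 = 50.29 dB SPL.
Σ 10^(L/10) = 2.300e+08 → L_total = 10·log₁₀(2.300e+08) = 83.62 dB SPL.

83.6 dB SPL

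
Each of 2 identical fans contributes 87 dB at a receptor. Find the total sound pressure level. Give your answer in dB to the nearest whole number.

90 dB

With 2 equal, uncorrelated contributions the intensity is 2× that of one unit, giving a rise of 10·log₁₀ 2.
L_total = 87 + 10·log₁₀(2) = 87 + 3.010 = 90.01 dB.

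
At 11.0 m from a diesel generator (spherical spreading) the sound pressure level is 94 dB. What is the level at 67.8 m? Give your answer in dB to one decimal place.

For a point source, L₂ = L₁ − 20·log₁₀(r₂/r₁).
L₂ = 94 − 20·log₁₀(67.8/11.0) = 94 − 15.797 = 78.20 dB.

78.2 dB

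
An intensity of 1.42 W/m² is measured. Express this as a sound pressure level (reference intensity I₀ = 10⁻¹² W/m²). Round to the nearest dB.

122 dB

L = 10·log₁₀(I/I₀) = 10·log₁₀(1.42/10⁻¹²) = 10·log₁₀(1.42×10^12).
L = 10·(0.1523 + 12) = 121.52 dB.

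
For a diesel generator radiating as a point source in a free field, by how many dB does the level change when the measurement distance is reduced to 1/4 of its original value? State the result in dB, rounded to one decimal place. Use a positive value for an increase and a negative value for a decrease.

+12.0 dB

A point source loses 6 dB per doubling of distance; generally ΔL = −20·log₁₀(r₂/r₁).
ΔL = −20·log₁₀(0.25) = +12.04 dB.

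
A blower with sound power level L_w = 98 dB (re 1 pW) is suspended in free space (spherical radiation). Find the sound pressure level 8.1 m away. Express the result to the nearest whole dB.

L_p = L_w − 10·log₁₀(4π·r²) with r = 8.1 m.
4π·r² = 824.5 m², 10·log₁₀ of that is 29.162 dB.
L_p = 98 − 29.162 = 68.84 dB.

69 dB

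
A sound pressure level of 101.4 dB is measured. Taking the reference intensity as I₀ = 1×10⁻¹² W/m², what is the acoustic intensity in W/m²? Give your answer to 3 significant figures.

0.0138 W/m²

I/I₀ = 10^(101.4/10) = 1.38e+10, so I = 1.38e+10 × 10⁻¹² W/m².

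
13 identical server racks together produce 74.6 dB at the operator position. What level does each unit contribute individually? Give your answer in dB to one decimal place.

Dividing the total intensity by 13 lowers the level by 10·log₁₀ 13 = 11.139 dB: L₁ = 74.6 − 11.139.

63.5 dB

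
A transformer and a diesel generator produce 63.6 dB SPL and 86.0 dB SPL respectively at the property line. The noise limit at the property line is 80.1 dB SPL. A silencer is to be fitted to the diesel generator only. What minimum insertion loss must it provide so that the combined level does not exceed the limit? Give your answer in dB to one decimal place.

The untreated sources together contribute 10^(63.6/10) = 2.291e+06, i.e. 63.60 dB SPL.
The limit corresponds to 10^(80.1/10) = 1.023e+08; subtracting the fixed part leaves 1.000e+08 for the diesel generator, i.e. 80.00 dB SPL.
So the diesel generator must be reduced from 86.0 to 80.00 dB SPL: IL = 6.00 dB.

6.0 dB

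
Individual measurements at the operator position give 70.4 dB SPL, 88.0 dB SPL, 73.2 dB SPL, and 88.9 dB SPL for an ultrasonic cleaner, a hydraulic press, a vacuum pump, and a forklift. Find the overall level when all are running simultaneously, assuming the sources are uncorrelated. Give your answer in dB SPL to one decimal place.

91.6 dB SPL

Incoherent sources combine by intensity addition: L_total = 10·log₁₀(Σ 10^(L_i/10)).
Σ 10^(L/10) = 10^(70.4/10) + 10^(88.0/10) + 10^(73.2/10) + 10^(88.9/10) = 1.439e+09.
L_total = 10·log₁₀(1.439e+09) = 91.58 dB SPL.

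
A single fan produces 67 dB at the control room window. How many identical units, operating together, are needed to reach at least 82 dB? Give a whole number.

N identical sources give L₁ + 10·log₁₀ N, so require 10·log₁₀ N ≥ 82 − 67 = 15.0 dB.
N ≥ 10^(15.0/10) = 31.623, so N = 32.

32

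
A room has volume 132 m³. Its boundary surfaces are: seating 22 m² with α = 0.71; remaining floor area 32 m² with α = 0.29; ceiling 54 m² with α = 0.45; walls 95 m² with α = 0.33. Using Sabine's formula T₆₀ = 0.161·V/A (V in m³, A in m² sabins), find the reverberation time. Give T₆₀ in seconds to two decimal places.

0.26 s

Summing Sᵢαᵢ: 22·0.71 + 32·0.29 + 54·0.45 + 95·0.33 = 80.55 m².
T₆₀ = 0.161·V/A = 0.161·132/80.55 = 0.264 s.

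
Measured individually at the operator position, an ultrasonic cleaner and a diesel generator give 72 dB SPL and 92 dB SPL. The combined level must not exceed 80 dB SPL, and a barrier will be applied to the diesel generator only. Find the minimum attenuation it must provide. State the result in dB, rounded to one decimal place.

Fixed contribution from the other source: Σ 10^(L/10) = 10^(72/10) = 1.585e+07 (72.00 dB SPL).
To meet 80 dB SPL overall, the treated diesel generator may contribute at most 10^(80/10) − 1.585e+07 = 8.415e+07, i.e. 79.25 dB SPL.
So the diesel generator must be reduced from 92 to 79.25 dB SPL: IL = 12.75 dB.

12.7 dB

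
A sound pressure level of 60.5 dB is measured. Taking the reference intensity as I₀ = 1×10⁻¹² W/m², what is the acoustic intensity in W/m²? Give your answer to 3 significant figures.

1.12e-06 W/m²

I = I₀·10^(L/10) = 10⁻¹² × 10^(60.5/10) = 10^(-5.950).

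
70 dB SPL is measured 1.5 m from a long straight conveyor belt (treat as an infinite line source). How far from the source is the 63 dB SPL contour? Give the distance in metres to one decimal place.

For a line source L₁ − L₂ = 10·log₁₀(r₂/r₁), so r₂ = r₁·10^((L₁−L₂)/10).
r₂ = 1.5·10^((70−63)/10) = 1.5·10^(7.0/10) = 7.52 m.

7.5 m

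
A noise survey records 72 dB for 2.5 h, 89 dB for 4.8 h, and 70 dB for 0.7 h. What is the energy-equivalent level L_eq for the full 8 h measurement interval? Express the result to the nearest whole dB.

87 dB

L_eq = 10·log₁₀[(1/T)·Σ tᵢ·10^(Lᵢ/10)] with T = 8 h.
Σ tᵢ·10^(Lᵢ/10) = 2.5·10^(72/10) + 4.8·10^(89/10) + 0.7·10^(70/10) = 3.859e+09.
L_eq = 10·log₁₀(3.859e+09/8) = 86.83 dB.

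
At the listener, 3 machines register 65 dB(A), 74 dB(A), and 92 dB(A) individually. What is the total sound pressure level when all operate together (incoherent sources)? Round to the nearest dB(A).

92 dB(A)

Incoherent sources combine by intensity addition: L_total = 10·log₁₀(Σ 10^(L_i/10)).
Σ 10^(L/10) = 10^(65/10) + 10^(74/10) + 10^(92/10) = 1.613e+09.
L_total = 10·log₁₀(1.613e+09) = 92.08 dB(A).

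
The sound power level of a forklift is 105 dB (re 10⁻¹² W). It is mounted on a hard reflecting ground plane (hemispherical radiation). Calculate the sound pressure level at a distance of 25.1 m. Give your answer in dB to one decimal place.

69.0 dB

The power spreads over a hemisphere of area 2π·r², so L_p = L_w − 10·log₁₀(2π·r²).
2π·r² = 3958 m², 10·log₁₀ of that is 35.975 dB.
L_p = 105 − 35.975 = 69.02 dB.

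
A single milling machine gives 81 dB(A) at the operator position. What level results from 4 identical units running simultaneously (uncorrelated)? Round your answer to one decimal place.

With 4 equal, uncorrelated contributions the intensity is 4× that of one unit, giving a rise of 10·log₁₀ 4.
L_total = 81 + 10·log₁₀(4) = 81 + 6.021 = 87.02 dB(A).

87.0 dB(A)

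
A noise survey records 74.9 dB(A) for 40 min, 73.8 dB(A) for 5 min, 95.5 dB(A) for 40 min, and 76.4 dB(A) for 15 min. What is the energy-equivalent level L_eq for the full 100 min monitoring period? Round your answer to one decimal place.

91.6 dB(A)

Weight each interval's intensity by its duration and average over T = 100 min:
Σ tᵢ·10^(Lᵢ/10) = 40·10^(74.9/10) + 5·10^(73.8/10) + 40·10^(95.5/10) + 15·10^(76.4/10) = 1.439e+11.
L_eq = 10·log₁₀(1.439e+11/100) = 91.58 dB(A).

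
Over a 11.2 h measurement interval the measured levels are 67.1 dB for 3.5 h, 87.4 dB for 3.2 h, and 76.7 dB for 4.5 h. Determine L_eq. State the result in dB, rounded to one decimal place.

The energy average is taken in the linear domain: L_eq = 10·log₁₀[(Σ tᵢ·10^(Lᵢ/10))/T], T = 11.2 h.
Σ tᵢ·10^(Lᵢ/10) = 3.5·10^(67.1/10) + 3.2·10^(87.4/10) + 4.5·10^(76.7/10) = 1.987e+09.
L_eq = 10·log₁₀(1.987e+09/11.2) = 82.49 dB.

82.5 dB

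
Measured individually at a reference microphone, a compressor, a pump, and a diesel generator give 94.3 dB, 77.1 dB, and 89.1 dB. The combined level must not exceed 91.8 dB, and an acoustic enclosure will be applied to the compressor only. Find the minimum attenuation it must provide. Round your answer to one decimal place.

Everything except the compressor sums to 10^(77.1/10) + 10^(89.1/10) = 8.641e+08 in linear terms, 89.37 dB.
To meet 91.8 dB overall, the treated compressor may contribute at most 10^(91.8/10) − 8.641e+08 = 6.494e+08, i.e. 88.13 dB.
Required insertion loss = 94.3 − 88.13 = 6.17 dB.

6.2 dB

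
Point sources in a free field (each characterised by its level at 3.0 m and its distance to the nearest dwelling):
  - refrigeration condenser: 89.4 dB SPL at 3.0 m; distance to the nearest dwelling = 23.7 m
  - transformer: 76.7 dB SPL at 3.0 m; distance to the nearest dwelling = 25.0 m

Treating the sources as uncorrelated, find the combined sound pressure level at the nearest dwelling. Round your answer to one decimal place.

71.7 dB SPL

First find each source's level at the receiver (point-source: −20·log₁₀(r/r_ref)), then combine on an intensity basis.
refrigeration condenser: 89.4 − 20·log₁₀(23.7/3.0) = 89.4 − 17.95 = 71.45 dB SPL.
transformer: 76.7 − 20·log₁₀(25.0/3.0) = 76.7 − 18.42 = 58.28 dB SPL.
Σ 10^(L/10) = 1.463e+07 → L_total = 10·log₁₀(1.463e+07) = 71.65 dB SPL.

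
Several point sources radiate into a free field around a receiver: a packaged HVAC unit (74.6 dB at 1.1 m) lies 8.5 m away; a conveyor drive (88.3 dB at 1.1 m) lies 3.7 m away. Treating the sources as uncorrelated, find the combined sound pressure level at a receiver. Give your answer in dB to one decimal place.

Propagate each source to the receiver with L = L_ref − 20·log₁₀(r/r_ref), then add intensities.
packaged HVAC unit: 74.6 − 20·log₁₀(8.5/1.1) = 74.6 − 17.76 = 56.84 dB.
conveyor drive: 88.3 − 20·log₁₀(3.7/1.1) = 88.3 − 10.54 = 77.76 dB.
Σ 10^(L/10) = 6.024e+07 → L_total = 10·log₁₀(6.024e+07) = 77.80 dB.

77.8 dB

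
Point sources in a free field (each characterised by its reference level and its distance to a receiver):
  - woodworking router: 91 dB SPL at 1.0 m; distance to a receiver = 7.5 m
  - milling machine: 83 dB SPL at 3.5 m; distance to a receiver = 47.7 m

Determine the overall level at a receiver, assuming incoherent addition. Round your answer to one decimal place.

73.7 dB SPL

Apply inverse-square spreading to bring every level to the receiver, then sum 10^(L/10).
woodworking router: 91 − 20·log₁₀(7.5/1.0) = 91 − 17.50 = 73.50 dB SPL.
milling machine: 83 − 20·log₁₀(47.7/3.5) = 83 − 22.69 = 60.31 dB SPL.
Σ 10^(L/10) = 2.346e+07 → L_total = 10·log₁₀(2.346e+07) = 73.70 dB SPL.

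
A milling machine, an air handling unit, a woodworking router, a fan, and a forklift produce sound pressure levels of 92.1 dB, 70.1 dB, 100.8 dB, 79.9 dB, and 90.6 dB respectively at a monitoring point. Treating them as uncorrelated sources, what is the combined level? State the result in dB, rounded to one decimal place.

101.7 dB

Incoherent sources combine by intensity addition: L_total = 10·log₁₀(Σ 10^(L_i/10)).
Σ 10^(L/10) = 10^(92.1/10) + 10^(70.1/10) + 10^(100.8/10) + 10^(79.9/10) + 10^(90.6/10) = 1.490e+10.
L_total = 10·log₁₀(1.490e+10) = 101.73 dB.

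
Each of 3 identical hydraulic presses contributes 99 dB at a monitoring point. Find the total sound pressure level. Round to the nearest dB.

104 dB

With 3 equal, uncorrelated contributions the intensity is 3× that of one unit, giving a rise of 10·log₁₀ 3.
L_total = 99 + 10·log₁₀(3) = 99 + 4.771 = 103.77 dB.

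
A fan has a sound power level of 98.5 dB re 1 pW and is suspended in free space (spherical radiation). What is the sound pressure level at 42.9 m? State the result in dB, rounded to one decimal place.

L_p = L_w − 10·log₁₀(4π·r²) with r = 42.9 m.
4π·r² = 2.313e+04 m², 10·log₁₀ of that is 43.641 dB.
L_p = 98.5 − 43.641 = 54.86 dB.

54.9 dB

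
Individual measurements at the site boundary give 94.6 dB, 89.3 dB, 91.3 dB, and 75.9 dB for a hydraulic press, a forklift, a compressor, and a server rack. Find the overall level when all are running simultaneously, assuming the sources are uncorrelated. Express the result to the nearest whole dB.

For uncorrelated sources the intensities add, so convert each level to linear form, sum, and take 10·log₁₀ of the total.
Σ 10^(L/10) = 10^(94.6/10) + 10^(89.3/10) + 10^(91.3/10) + 10^(75.9/10) = 5.123e+09.
L_total = 10·log₁₀(5.123e+09) = 97.10 dB.

97 dB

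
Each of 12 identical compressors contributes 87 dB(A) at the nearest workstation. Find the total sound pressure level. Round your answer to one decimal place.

L_total = L₁ + 10·log₁₀ N for N identical incoherent sources.
L_total = 87 + 10·log₁₀(12) = 87 + 10.792 = 97.79 dB(A).

97.8 dB(A)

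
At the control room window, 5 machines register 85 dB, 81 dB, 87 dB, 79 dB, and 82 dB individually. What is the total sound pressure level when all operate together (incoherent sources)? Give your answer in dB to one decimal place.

90.7 dB

For uncorrelated sources the intensities add, so convert each level to linear form, sum, and take 10·log₁₀ of the total.
Σ 10^(L/10) = 10^(85/10) + 10^(81/10) + 10^(87/10) + 10^(79/10) + 10^(82/10) = 1.181e+09.
L_total = 10·log₁₀(1.181e+09) = 90.72 dB.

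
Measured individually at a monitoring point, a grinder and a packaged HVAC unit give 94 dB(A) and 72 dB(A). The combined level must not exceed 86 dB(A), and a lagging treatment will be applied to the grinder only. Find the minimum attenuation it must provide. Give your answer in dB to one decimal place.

The untreated sources together contribute 10^(72/10) = 1.585e+07, i.e. 72.00 dB(A).
To meet 86 dB(A) overall, the treated grinder may contribute at most 10^(86/10) − 1.585e+07 = 3.823e+08, i.e. 85.82 dB(A).
Required insertion loss = 94 − 85.82 = 8.18 dB.

8.2 dB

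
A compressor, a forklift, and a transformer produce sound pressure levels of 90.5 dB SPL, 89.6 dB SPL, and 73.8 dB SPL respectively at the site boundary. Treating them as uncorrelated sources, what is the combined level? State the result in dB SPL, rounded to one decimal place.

Incoherent sources combine by intensity addition: L_total = 10·log₁₀(Σ 10^(L_i/10)).
Σ 10^(L/10) = 10^(90.5/10) + 10^(89.6/10) + 10^(73.8/10) = 2.058e+09.
L_total = 10·log₁₀(2.058e+09) = 93.13 dB SPL.

93.1 dB SPL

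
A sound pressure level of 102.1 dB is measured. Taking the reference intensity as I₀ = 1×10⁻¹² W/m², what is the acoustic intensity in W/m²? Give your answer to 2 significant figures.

I/I₀ = 10^(102.1/10) = 1.622e+10, so I = 1.622e+10 × 10⁻¹² W/m².

0.016 W/m²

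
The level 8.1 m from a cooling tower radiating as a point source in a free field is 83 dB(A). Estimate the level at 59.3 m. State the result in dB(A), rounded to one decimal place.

For a point source, L₂ = L₁ − 20·log₁₀(r₂/r₁).
L₂ = 83 − 20·log₁₀(59.3/8.1) = 83 − 17.291 = 65.71 dB(A).

65.7 dB(A)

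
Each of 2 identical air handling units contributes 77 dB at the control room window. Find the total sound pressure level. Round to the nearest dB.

80 dB

N identical incoherent sources raise the level by 10·log₁₀ N.
L_total = 77 + 10·log₁₀(2) = 77 + 3.010 = 80.01 dB.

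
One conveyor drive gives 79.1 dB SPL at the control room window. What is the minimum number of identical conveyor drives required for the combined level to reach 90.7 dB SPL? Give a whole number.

15

The shortfall is 90.7 − 79.1 = 11.6 dB, and N units add 10·log₁₀ N, so need 10·log₁₀ N ≥ 11.6.
N ≥ 10^(11.6/10) = 14.454, so N = 15.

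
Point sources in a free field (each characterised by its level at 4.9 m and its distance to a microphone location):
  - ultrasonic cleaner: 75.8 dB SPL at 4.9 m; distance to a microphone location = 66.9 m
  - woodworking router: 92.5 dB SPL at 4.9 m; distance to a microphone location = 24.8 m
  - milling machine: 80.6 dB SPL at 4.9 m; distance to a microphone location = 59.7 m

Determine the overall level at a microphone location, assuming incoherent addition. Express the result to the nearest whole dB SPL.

Apply inverse-square spreading to bring every level to the receiver, then sum 10^(L/10).
ultrasonic cleaner: 75.8 − 20·log₁₀(66.9/4.9) = 75.8 − 22.70 = 53.10 dB SPL.
woodworking router: 92.5 − 20·log₁₀(24.8/4.9) = 92.5 − 14.09 = 78.41 dB SPL.
milling machine: 80.6 − 20·log₁₀(59.7/4.9) = 80.6 − 21.72 = 58.88 dB SPL.
Σ 10^(L/10) = 7.040e+07 → L_total = 10·log₁₀(7.040e+07) = 78.48 dB SPL.

78 dB SPL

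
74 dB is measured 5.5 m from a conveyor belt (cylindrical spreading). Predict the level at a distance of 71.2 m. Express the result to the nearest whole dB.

63 dB

Cylindrical spreading from a line source gives a 10·log₁₀(r₂/r₁) drop.
L₂ = 74 − 10·log₁₀(71.2/5.5) = 74 − 11.121 = 62.88 dB.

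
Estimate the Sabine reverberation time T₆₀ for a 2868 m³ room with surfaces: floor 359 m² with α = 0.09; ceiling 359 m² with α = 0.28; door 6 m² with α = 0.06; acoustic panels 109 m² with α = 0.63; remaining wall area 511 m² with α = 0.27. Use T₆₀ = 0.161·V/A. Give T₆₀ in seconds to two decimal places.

A = Σ Sᵢαᵢ = 359·0.09 + 359·0.28 + 6·0.06 + 109·0.63 + 511·0.27 = 339.83 m².
T₆₀ = 0.161 × 2868 / 339.83 = 1.359 s.

1.36 s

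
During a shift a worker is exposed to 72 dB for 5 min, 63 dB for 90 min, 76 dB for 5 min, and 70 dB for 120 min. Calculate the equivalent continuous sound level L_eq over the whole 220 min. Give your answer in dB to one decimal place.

68.8 dB

L_eq = 10·log₁₀[(1/T)·Σ tᵢ·10^(Lᵢ/10)] with T = 220 min.
Σ tᵢ·10^(Lᵢ/10) = 5·10^(72/10) + 90·10^(63/10) + 5·10^(76/10) + 120·10^(70/10) = 1.658e+09.
L_eq = 10·log₁₀(1.658e+09/220) = 68.77 dB.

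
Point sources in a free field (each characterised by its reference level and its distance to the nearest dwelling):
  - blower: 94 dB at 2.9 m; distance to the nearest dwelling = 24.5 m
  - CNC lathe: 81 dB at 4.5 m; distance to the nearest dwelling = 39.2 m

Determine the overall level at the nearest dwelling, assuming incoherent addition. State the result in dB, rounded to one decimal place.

75.7 dB

Propagate each source to the receiver with L = L_ref − 20·log₁₀(r/r_ref), then add intensities.
blower: 94 − 20·log₁₀(24.5/2.9) = 94 − 18.54 = 75.46 dB.
CNC lathe: 81 − 20·log₁₀(39.2/4.5) = 81 − 18.80 = 62.20 dB.
Σ 10^(L/10) = 3.685e+07 → L_total = 10·log₁₀(3.685e+07) = 75.66 dB.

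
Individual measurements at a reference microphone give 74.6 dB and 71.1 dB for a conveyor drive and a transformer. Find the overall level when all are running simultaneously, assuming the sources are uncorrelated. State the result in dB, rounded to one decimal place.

For uncorrelated sources the intensities add, so convert each level to linear form, sum, and take 10·log₁₀ of the total.
Σ 10^(L/10) = 10^(74.6/10) + 10^(71.1/10) = 4.172e+07.
L_total = 10·log₁₀(4.172e+07) = 76.20 dB.

76.2 dB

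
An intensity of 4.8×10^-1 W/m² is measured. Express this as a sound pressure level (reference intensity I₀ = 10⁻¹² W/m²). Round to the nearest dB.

117 dB

I/I₀ = 4.8×10^-1/10⁻¹² = 4.8×10^11, and L = 10·log₁₀(I/I₀).
L = 10·(0.6812 + 11) = 116.81 dB.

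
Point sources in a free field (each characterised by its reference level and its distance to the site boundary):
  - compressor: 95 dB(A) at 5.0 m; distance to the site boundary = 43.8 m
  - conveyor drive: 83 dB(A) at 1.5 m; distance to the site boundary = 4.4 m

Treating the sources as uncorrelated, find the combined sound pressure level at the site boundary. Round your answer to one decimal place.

Propagate each source to the receiver with L = L_ref − 20·log₁₀(r/r_ref), then add intensities.
compressor: 95 − 20·log₁₀(43.8/5.0) = 95 − 18.85 = 76.15 dB(A).
conveyor drive: 83 − 20·log₁₀(4.4/1.5) = 83 − 9.35 = 73.65 dB(A).
Σ 10^(L/10) = 6.440e+07 → L_total = 10·log₁₀(6.440e+07) = 78.09 dB(A).

78.1 dB(A)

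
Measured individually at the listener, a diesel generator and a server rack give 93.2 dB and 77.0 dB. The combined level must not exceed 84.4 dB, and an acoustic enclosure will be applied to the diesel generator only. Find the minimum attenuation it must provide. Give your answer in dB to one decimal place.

Fixed contribution from the other source: Σ 10^(L/10) = 10^(77.0/10) = 5.012e+07 (77.00 dB).
To meet 84.4 dB overall, the treated diesel generator may contribute at most 10^(84.4/10) − 5.012e+07 = 2.253e+08, i.e. 83.53 dB.
Required insertion loss = 93.2 − 83.53 = 9.67 dB.

9.7 dB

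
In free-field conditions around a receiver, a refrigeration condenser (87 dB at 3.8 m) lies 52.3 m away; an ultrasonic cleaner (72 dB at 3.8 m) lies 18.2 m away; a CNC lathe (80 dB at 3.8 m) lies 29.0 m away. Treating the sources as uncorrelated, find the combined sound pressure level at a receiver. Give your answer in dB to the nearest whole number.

67 dB

Apply inverse-square spreading to bring every level to the receiver, then sum 10^(L/10).
refrigeration condenser: 87 − 20·log₁₀(52.3/3.8) = 87 − 22.77 = 64.23 dB.
ultrasonic cleaner: 72 − 20·log₁₀(18.2/3.8) = 72 − 13.61 = 58.39 dB.
CNC lathe: 80 − 20·log₁₀(29.0/3.8) = 80 − 17.65 = 62.35 dB.
Σ 10^(L/10) = 5.054e+06 → L_total = 10·log₁₀(5.054e+06) = 67.04 dB.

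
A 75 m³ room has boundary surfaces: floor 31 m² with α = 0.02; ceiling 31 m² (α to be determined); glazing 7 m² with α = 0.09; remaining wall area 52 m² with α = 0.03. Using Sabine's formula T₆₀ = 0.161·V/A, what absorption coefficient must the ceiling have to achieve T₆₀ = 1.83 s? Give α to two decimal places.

0.12

From T₆₀ = 0.161·V/A, the target T₆₀ = 1.83 s needs A = 0.161·75/1.83 = 6.60 m².
Absorption from the other surfaces = 31·0.02 + 7·0.09 + 52·0.03 = 2.81 m², so the ceiling must supply 3.79 m² over 31 m².
α = 3.79/31 = 0.122.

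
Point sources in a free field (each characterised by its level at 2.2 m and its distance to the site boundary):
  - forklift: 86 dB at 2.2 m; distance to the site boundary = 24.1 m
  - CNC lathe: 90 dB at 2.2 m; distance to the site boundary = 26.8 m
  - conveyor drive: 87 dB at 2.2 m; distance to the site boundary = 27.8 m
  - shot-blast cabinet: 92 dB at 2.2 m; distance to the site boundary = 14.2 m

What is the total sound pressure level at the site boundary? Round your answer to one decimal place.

Propagate each source to the receiver with L = L_ref − 20·log₁₀(r/r_ref), then add intensities.
forklift: 86 − 20·log₁₀(24.1/2.2) = 86 − 20.79 = 65.21 dB.
CNC lathe: 90 − 20·log₁₀(26.8/2.2) = 90 − 21.71 = 68.29 dB.
conveyor drive: 87 − 20·log₁₀(27.8/2.2) = 87 − 22.03 = 64.97 dB.
shot-blast cabinet: 92 − 20·log₁₀(14.2/2.2) = 92 − 16.20 = 75.80 dB.
Σ 10^(L/10) = 5.124e+07 → L_total = 10·log₁₀(5.124e+07) = 77.10 dB.

77.1 dB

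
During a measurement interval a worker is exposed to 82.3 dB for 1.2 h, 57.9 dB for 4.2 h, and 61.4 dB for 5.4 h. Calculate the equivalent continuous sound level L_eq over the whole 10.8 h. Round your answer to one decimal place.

73.0 dB

The energy average is taken in the linear domain: L_eq = 10·log₁₀[(Σ tᵢ·10^(Lᵢ/10))/T], T = 10.8 h.
Σ tᵢ·10^(Lᵢ/10) = 1.2·10^(82.3/10) + 4.2·10^(57.9/10) + 5.4·10^(61.4/10) = 2.138e+08.
L_eq = 10·log₁₀(2.138e+08/10.8) = 72.97 dB.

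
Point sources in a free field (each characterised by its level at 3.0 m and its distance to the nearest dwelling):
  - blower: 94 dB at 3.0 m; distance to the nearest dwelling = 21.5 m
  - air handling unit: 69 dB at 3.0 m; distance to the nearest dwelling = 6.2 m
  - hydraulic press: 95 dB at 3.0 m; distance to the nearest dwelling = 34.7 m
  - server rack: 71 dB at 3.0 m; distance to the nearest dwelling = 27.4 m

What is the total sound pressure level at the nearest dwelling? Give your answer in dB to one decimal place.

First find each source's level at the receiver (point-source: −20·log₁₀(r/r_ref)), then combine on an intensity basis.
blower: 94 − 20·log₁₀(21.5/3.0) = 94 − 17.11 = 76.89 dB.
air handling unit: 69 − 20·log₁₀(6.2/3.0) = 69 − 6.31 = 62.69 dB.
hydraulic press: 95 − 20·log₁₀(34.7/3.0) = 95 − 21.26 = 73.74 dB.
server rack: 71 − 20·log₁₀(27.4/3.0) = 71 − 19.21 = 51.79 dB.
Σ 10^(L/10) = 7.455e+07 → L_total = 10·log₁₀(7.455e+07) = 78.72 dB.

78.7 dB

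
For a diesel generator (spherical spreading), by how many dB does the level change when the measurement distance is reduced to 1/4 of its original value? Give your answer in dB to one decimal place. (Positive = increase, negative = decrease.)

+12.0 dB

With spherical spreading the level changes by −20·log₁₀(r₂/r₁).
ΔL = −20·log₁₀(0.25) = +12.04 dB.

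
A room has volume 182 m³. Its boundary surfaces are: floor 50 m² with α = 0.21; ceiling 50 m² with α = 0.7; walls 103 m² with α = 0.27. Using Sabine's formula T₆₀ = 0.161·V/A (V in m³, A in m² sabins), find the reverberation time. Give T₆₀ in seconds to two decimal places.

Total absorption A = 50·0.21 + 50·0.7 + 103·0.27 = 73.31 m² sabins.
T₆₀ = 0.161·V/A = 0.161·182/73.31 = 0.400 s.

0.40 s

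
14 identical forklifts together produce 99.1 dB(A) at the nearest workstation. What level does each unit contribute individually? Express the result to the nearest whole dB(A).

For N identical incoherent sources L_total = L₁ + 10·log₁₀ N, so L₁ = 99.1 − 10·log₁₀(14) = 99.1 − 11.461.

88 dB(A)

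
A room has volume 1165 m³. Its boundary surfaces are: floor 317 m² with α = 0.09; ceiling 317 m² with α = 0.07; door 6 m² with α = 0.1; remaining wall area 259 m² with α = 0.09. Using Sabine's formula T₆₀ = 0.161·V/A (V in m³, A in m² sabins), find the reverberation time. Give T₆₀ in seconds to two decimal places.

A = Σ Sᵢαᵢ = 317·0.09 + 317·0.07 + 6·0.1 + 259·0.09 = 74.63 m².
T₆₀ = 0.161·V/A = 0.161·1165/74.63 = 2.513 s.

2.51 s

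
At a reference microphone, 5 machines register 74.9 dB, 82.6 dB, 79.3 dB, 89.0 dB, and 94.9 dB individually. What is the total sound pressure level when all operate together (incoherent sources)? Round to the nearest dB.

Incoherent sources combine by intensity addition: L_total = 10·log₁₀(Σ 10^(L_i/10)).
Σ 10^(L/10) = 10^(74.9/10) + 10^(82.6/10) + 10^(79.3/10) + 10^(89.0/10) + 10^(94.9/10) = 4.183e+09.
L_total = 10·log₁₀(4.183e+09) = 96.21 dB.

96 dB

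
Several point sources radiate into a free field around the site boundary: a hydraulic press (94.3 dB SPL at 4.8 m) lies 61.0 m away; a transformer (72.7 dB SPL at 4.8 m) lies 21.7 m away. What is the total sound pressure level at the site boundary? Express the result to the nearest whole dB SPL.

72 dB SPL

Propagate each source to the receiver with L = L_ref − 20·log₁₀(r/r_ref), then add intensities.
hydraulic press: 94.3 − 20·log₁₀(61.0/4.8) = 94.3 − 22.08 = 72.22 dB SPL.
transformer: 72.7 − 20·log₁₀(21.7/4.8) = 72.7 − 13.10 = 59.60 dB SPL.
Σ 10^(L/10) = 1.758e+07 → L_total = 10·log₁₀(1.758e+07) = 72.45 dB SPL.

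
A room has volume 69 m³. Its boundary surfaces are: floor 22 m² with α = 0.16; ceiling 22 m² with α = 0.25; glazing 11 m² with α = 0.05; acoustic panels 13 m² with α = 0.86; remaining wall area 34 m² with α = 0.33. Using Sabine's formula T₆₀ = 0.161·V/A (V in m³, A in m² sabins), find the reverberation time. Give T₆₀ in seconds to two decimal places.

0.35 s

Summing Sᵢαᵢ: 22·0.16 + 22·0.25 + 11·0.05 + 13·0.86 + 34·0.33 = 31.97 m².
T₆₀ = 0.161·V/A = 0.161·69/31.97 = 0.347 s.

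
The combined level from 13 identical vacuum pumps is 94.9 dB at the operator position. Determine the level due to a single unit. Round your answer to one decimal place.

83.8 dB

For N identical incoherent sources L_total = L₁ + 10·log₁₀ N, so L₁ = 94.9 − 10·log₁₀(13) = 94.9 − 11.139.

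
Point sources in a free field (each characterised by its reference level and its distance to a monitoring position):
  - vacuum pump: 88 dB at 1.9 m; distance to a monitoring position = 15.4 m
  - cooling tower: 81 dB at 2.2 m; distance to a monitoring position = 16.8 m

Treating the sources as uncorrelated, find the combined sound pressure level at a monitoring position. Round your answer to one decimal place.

70.7 dB

Apply inverse-square spreading to bring every level to the receiver, then sum 10^(L/10).
vacuum pump: 88 − 20·log₁₀(15.4/1.9) = 88 − 18.18 = 69.82 dB.
cooling tower: 81 − 20·log₁₀(16.8/2.2) = 81 − 17.66 = 63.34 dB.
Σ 10^(L/10) = 1.176e+07 → L_total = 10·log₁₀(1.176e+07) = 70.71 dB.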